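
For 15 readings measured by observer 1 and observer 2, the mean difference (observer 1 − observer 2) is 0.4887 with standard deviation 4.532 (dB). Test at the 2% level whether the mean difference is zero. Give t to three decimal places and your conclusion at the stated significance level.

H0: μ_d = 0; H1: μ_d ≠ 0 (paired t-test on the differences, two-sided).
t = d̄/(s_d/√n) = 0.4887/(4.532/√15) = 0.418
df = n − 1 = 14
Two-sided p-value ≈ 0.6825
Since p ≈ 0.6825 > α = 0.02, fail to reject H0; the data do not provide sufficient evidence against H0.

t = 0.418; fail to reject H0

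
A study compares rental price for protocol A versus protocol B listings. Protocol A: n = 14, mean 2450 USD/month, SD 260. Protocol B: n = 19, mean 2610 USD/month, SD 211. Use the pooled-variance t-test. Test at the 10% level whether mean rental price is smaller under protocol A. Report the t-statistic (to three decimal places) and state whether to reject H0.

Let group 1 = protocol A, group 2 = protocol B. H0: μ_1 = μ_2; H1: μ_1 < μ_2 (two-sample pooled-variance t-test, left-tailed).
s_p² = [(14−1)·260² + (19−1)·211²]/(14+19−2) = 54199.3
t = (2450 − 2610)/√[54199.3·(1/14 + 1/19)] = -1.951
df = n₁ + n₂ − 2 = 31
p-value = P(T ≤ -1.951) ≈ 0.030
Since p ≈ 0.030 < α = 0.1, reject H0; the evidence is statistically significant.

t = -1.951; reject H0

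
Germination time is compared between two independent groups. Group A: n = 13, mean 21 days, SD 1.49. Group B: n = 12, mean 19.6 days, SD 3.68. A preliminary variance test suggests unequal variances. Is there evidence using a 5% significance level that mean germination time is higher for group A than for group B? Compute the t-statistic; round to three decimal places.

Let group 1 = group A, group 2 = group B. H0: μ_1 = μ_2; H1: μ_1 > μ_2 (Welch's two-sample t-test, right-tailed).
t = (x̄_1 − x̄_2)/√(s_1²/n_1 + s_2²/n_2) = (21 − 19.6)/√(1.49²/13 + 3.68²/12) = 1.228
Welch–Satterthwaite df ≈ 14.28
p-value = P(T ≥ 1.228) ≈ 0.120
Since p ≈ 0.120 > α = 0.05, fail to reject H0; the data do not provide sufficient evidence against H0.

1.228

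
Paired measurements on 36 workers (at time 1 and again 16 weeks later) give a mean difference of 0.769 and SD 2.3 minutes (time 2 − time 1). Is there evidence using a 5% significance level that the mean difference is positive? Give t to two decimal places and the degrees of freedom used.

t = 2.01, df = 35

H0: μ_d = 0; H1: μ_d > 0 (paired t-test on the differences, right-tailed).
t = d̄/(s_d/√n) = 0.769/(2.3/√36) = 2.01
df = n − 1 = 35
p-value = P(T ≥ 2.01) ≈ 0.0263
Since p ≈ 0.0263 < α = 0.05, reject H0; the evidence is statistically significant.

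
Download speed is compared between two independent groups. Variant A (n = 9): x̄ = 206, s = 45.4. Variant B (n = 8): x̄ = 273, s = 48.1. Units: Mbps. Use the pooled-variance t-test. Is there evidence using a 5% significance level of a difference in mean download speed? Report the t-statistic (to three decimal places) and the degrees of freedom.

Let group 1 = variant A, group 2 = variant B. H0: μ_1 = μ_2; H1: μ_1 ≠ μ_2 (two-sample pooled-variance t-test, two-sided).
s_p² = [(9−1)·45.4² + (8−1)·48.1²]/(9+8−2) = 2178.97
t = (206 − 273)/√[2178.97·(1/9 + 1/8)] = -2.954
df = n₁ + n₂ − 2 = 15
Two-sided p-value ≈ 0.0099
Since p ≈ 0.0099 < α = 0.05, reject H0; the evidence is statistically significant.

t = -2.954, df = 15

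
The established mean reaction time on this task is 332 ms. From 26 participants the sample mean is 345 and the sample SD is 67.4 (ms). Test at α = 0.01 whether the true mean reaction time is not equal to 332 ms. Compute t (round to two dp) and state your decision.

H0: μ = 332; H1: μ ≠ 332 (one-sample t-test, two-sided).
t = (x̄ − μ₀)/(s/√n) = (345 − 332)/(67.4/√26) = 0.98
df = n − 1 = 25
Two-sided p-value ≈ 0.3348
Since p ≈ 0.3348 > α = 0.01, fail to reject H0; the data do not provide sufficient evidence against H0.

t = 0.98; fail to reject H0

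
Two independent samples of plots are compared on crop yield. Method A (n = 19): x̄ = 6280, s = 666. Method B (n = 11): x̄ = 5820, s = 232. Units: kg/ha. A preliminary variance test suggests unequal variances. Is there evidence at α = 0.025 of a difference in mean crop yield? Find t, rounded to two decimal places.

2.74

Let group 1 = method A, group 2 = method B. H0: μ_1 = μ_2; H1: μ_1 ≠ μ_2 (Welch's two-sample t-test, two-sided).
t = (x̄_1 − x̄_2)/√(s_1²/n_1 + s_2²/n_2) = (6280 − 5820)/√(666²/19 + 232²/11) = 2.74
Welch–Satterthwaite df ≈ 24.41
Two-sided p-value ≈ 0.011
Since p ≈ 0.011 < α = 0.025, reject H0; the evidence is statistically significant.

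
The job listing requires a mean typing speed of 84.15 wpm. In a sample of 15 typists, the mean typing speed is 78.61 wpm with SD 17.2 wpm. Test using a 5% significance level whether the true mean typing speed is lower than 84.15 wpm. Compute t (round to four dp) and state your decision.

H0: μ = 84.15; H1: μ < 84.15 (one-sample t-test, left-tailed).
t = (x̄ − μ₀)/(s/√n) = (78.61 − 84.15)/(17.2/√15) = -1.2475
df = n − 1 = 14
p-value = P(T ≤ -1.2475) ≈ 0.1163
Since p ≈ 0.1163 > α = 0.05, fail to reject H0; the data do not provide sufficient evidence against H0.

t = -1.2475; fail to reject H0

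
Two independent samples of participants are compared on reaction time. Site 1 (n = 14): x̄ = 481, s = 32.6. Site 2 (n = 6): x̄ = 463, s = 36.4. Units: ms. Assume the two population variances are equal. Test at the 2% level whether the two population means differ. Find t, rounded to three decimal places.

Let group 1 = site 1, group 2 = site 2. H0: μ_1 = μ_2; H1: μ_1 ≠ μ_2 (two-sample pooled-variance t-test, two-sided).
s_p² = [(14−1)·32.6² + (6−1)·36.4²]/(14+6−2) = 1135.59
t = (481 − 463)/√[1135.59·(1/14 + 1/6)] = 1.095
df = n₁ + n₂ − 2 = 18
Two-sided p-value ≈ 0.2881
Since p ≈ 0.2881 > α = 0.02, fail to reject H0; the data do not provide sufficient evidence against H0.

1.095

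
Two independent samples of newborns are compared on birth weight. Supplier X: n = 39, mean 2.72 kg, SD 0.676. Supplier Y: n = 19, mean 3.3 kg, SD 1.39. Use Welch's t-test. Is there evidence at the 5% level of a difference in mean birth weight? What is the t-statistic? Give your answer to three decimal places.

-1.722

Let group 1 = supplier X, group 2 = supplier Y. H0: μ_1 = μ_2; H1: μ_1 ≠ μ_2 (Welch's two-sample t-test, two-sided).
t = (x̄_1 − x̄_2)/√(s_1²/n_1 + s_2²/n_2) = (2.72 − 3.3)/√(0.676²/39 + 1.39²/19) = -1.722
Welch–Satterthwaite df ≈ 22.25
Two-sided p-value ≈ 0.099
Since p ≈ 0.099 > α = 0.05, fail to reject H0; the evidence is not statistically significant.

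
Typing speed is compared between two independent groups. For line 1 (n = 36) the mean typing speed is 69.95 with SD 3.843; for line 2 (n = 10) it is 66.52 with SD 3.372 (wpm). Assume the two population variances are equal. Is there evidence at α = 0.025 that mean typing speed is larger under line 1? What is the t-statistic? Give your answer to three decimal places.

Let group 1 = line 1, group 2 = line 2. H0: μ_1 = μ_2; H1: μ_1 > μ_2 (two-sample pooled-variance t-test, right-tailed).
s_p² = [(36−1)·3.843² + (10−1)·3.372²]/(36+10−2) = 14.0735
t = (69.95 − 66.52)/√[14.0735·(1/36 + 1/10)] = 2.558
df = n₁ + n₂ − 2 = 44
p-value = P(T ≥ 2.558) ≈ 0.007
Since p ≈ 0.007 < α = 0.025, reject H0; the data support H1.

2.558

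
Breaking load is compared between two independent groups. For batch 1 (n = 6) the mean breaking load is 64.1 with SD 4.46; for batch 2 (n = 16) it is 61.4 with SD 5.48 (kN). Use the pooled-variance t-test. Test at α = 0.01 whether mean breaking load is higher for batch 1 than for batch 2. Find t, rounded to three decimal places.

Let group 1 = batch 1, group 2 = batch 2. H0: μ_1 = μ_2; H1: μ_1 > μ_2 (two-sample pooled-variance t-test, right-tailed).
s_p² = [(6−1)·4.46² + (16−1)·5.48²]/(6+16−2) = 27.4957
t = (64.1 − 61.4)/√[27.4957·(1/6 + 1/16)] = 1.076
df = n₁ + n₂ − 2 = 20
p-value = P(T ≥ 1.076) ≈ 0.1475
Since p ≈ 0.1475 > α = 0.01, fail to reject H0; the data do not provide sufficient evidence against H0.

1.076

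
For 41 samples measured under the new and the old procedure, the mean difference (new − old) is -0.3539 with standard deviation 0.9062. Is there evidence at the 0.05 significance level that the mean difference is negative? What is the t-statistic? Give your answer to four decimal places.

-2.5006

H0: μ_d = 0; H1: μ_d < 0 (paired t-test on the differences, left-tailed).
t = d̄/(s_d/√n) = -0.3539/(0.9062/√41) = -2.5006
df = n − 1 = 40
p-value = P(T ≤ -2.5006) ≈ 0.0083
Since p ≈ 0.0083 < α = 0.05, reject H0; the evidence is statistically significant.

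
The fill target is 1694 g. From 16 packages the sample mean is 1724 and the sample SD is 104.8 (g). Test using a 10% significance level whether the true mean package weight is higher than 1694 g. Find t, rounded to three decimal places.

1.145

H0: μ = 1694; H1: μ > 1694 (one-sample t-test, right-tailed).
t = (x̄ − μ₀)/(s/√n) = (1724 − 1694)/(104.8/√16) = 1.145
df = n − 1 = 15
p-value = P(T ≥ 1.145) ≈ 0.135
Since p ≈ 0.135 > α = 0.1, fail to reject H0; the data do not provide sufficient evidence against H0.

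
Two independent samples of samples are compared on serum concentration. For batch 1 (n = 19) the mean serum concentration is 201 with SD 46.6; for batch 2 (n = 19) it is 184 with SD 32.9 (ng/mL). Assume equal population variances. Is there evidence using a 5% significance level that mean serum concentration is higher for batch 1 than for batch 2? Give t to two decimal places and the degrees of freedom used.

t = 1.30, df = 36

Let group 1 = batch 1, group 2 = batch 2. H0: μ_1 = μ_2; H1: μ_1 > μ_2 (two-sample pooled-variance t-test, right-tailed).
s_p² = [(19−1)·46.6² + (19−1)·32.9²]/(19+19−2) = 1626.98
t = (201 − 184)/√[1626.98·(1/19 + 1/19)] = 1.30
df = n₁ + n₂ − 2 = 36
p-value = P(T ≥ 1.30) ≈ 0.1011
Since p ≈ 0.1011 > α = 0.05, fail to reject H0; the data do not provide sufficient evidence against H0.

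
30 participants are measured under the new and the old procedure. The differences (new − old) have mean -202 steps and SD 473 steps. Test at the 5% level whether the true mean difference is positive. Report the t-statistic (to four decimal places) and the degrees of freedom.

H0: μ_d = 0; H1: μ_d > 0 (paired t-test on the differences, right-tailed).
t = d̄/(s_d/√n) = -202/(473/√30) = -2.3391
df = n − 1 = 29
p-value = P(T ≥ -2.3391) ≈ 0.987
Since p ≈ 0.987 > α = 0.05, fail to reject H0; the data do not provide sufficient evidence against H0.

t = -2.3391, df = 29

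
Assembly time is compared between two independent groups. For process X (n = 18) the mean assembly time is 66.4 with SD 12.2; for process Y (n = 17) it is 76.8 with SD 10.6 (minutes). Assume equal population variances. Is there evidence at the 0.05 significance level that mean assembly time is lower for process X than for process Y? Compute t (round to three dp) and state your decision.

t = -2.685; reject H0

Let group 1 = process X, group 2 = process Y. H0: μ_1 = μ_2; H1: μ_1 < μ_2 (two-sample pooled-variance t-test, left-tailed).
s_p² = [(18−1)·12.2² + (17−1)·10.6²]/(18+17−2) = 131.153
t = (66.4 − 76.8)/√[131.153·(1/18 + 1/17)] = -2.685
df = n₁ + n₂ − 2 = 33
p-value = P(T ≤ -2.685) ≈ 0.0056
Since p ≈ 0.0056 < α = 0.05, reject H0; the data support H1.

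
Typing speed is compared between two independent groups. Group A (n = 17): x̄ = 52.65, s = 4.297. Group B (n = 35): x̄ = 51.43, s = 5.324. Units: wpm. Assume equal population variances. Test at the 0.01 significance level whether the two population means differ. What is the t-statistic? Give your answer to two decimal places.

0.82

Let group 1 = group A, group 2 = group B. H0: μ_1 = μ_2; H1: μ_1 ≠ μ_2 (two-sample pooled-variance t-test, two-sided).
s_p² = [(17−1)·4.297² + (35−1)·5.324²]/(17+35−2) = 25.1831
t = (52.65 − 51.43)/√[25.1831·(1/17 + 1/35)] = 0.82
df = n₁ + n₂ − 2 = 50
Two-sided p-value ≈ 0.415
Since p ≈ 0.415 > α = 0.01, fail to reject H0; the data do not provide sufficient evidence against H0.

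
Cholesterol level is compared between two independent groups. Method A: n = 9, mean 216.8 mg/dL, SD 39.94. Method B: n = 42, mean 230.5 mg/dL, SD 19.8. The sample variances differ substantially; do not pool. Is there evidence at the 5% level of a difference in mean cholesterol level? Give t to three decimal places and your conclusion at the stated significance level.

t = -1.003; fail to reject H0

Let group 1 = method A, group 2 = method B. H0: μ_1 = μ_2; H1: μ_1 ≠ μ_2 (Welch's two-sample t-test, two-sided).
t = (x̄_1 − x̄_2)/√(s_1²/n_1 + s_2²/n_2) = (216.8 − 230.5)/√(39.94²/9 + 19.8²/42) = -1.003
Welch–Satterthwaite df ≈ 8.86
Two-sided p-value ≈ 0.342
Since p ≈ 0.342 > α = 0.05, fail to reject H0; the evidence is not statistically significant.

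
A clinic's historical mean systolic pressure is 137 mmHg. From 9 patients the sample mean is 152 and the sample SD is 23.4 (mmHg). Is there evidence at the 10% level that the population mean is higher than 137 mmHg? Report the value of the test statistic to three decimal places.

H0: μ = 137; H1: μ > 137 (one-sample t-test, right-tailed).
t = (x̄ − μ₀)/(s/√n) = (152 − 137)/(23.4/√9) = 1.923
df = n − 1 = 8
p-value = P(T ≥ 1.923) ≈ 0.0453
Since p ≈ 0.0453 < α = 0.1, reject H0; the evidence is statistically significant.

1.923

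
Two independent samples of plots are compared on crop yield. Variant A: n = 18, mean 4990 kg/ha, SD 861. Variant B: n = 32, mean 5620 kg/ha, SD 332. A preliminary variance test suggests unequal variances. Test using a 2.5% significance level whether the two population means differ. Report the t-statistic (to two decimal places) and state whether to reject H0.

t = -2.98; reject H0

Let group 1 = variant A, group 2 = variant B. H0: μ_1 = μ_2; H1: μ_1 ≠ μ_2 (Welch's two-sample t-test, two-sided).
t = (x̄_1 − x̄_2)/√(s_1²/n_1 + s_2²/n_2) = (4990 − 5620)/√(861²/18 + 332²/32) = -2.98
Welch–Satterthwaite df ≈ 19.89
Two-sided p-value ≈ 0.0074
Since p ≈ 0.0074 < α = 0.025, reject H0; the data support H1.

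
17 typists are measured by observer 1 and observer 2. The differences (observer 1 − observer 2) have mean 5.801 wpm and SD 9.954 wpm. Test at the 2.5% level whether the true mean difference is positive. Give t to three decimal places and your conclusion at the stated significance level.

t = 2.403; reject H0

H0: μ_d = 0; H1: μ_d > 0 (paired t-test on the differences, right-tailed).
t = d̄/(s_d/√n) = 5.801/(9.954/√17) = 2.403
df = n − 1 = 16
p-value = P(T ≥ 2.403) ≈ 0.014
Since p ≈ 0.014 < α = 0.025, reject H0; the evidence is statistically significant.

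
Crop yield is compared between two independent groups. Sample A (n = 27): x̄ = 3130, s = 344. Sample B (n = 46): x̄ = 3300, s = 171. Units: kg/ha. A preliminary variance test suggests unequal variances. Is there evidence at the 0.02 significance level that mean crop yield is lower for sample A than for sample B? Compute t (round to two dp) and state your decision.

t = -2.40; reject H0

Let group 1 = sample A, group 2 = sample B. H0: μ_1 = μ_2; H1: μ_1 < μ_2 (Welch's two-sample t-test, left-tailed).
t = (x̄_1 − x̄_2)/√(s_1²/n_1 + s_2²/n_2) = (3130 − 3300)/√(344²/27 + 171²/46) = -2.40
Welch–Satterthwaite df ≈ 33.68
p-value = P(T ≤ -2.40) ≈ 0.0110
Since p ≈ 0.0110 < α = 0.02, reject H0; the evidence is statistically significant.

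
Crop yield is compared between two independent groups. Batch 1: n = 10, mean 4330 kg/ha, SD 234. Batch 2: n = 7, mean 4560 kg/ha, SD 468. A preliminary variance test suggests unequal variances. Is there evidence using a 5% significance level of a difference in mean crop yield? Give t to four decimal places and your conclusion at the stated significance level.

Let group 1 = batch 1, group 2 = batch 2. H0: μ_1 = μ_2; H1: μ_1 ≠ μ_2 (Welch's two-sample t-test, two-sided).
t = (x̄_1 − x̄_2)/√(s_1²/n_1 + s_2²/n_2) = (4330 − 4560)/√(234²/10 + 468²/7) = -1.1995
Welch–Satterthwaite df ≈ 8.12
Two-sided p-value ≈ 0.2642
Since p ≈ 0.2642 > α = 0.05, fail to reject H0; the evidence is not statistically significant.

t = -1.1995; fail to reject H0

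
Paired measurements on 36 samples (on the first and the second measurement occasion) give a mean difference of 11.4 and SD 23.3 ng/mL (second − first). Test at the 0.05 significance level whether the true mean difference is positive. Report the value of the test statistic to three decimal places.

H0: μ_d = 0; H1: μ_d > 0 (paired t-test on the differences, right-tailed).
t = d̄/(s_d/√n) = 11.4/(23.3/√36) = 2.936
df = n − 1 = 35
p-value = P(T ≥ 2.936) ≈ 0.0029
Since p ≈ 0.0029 < α = 0.05, reject H0; the data support H1.

2.936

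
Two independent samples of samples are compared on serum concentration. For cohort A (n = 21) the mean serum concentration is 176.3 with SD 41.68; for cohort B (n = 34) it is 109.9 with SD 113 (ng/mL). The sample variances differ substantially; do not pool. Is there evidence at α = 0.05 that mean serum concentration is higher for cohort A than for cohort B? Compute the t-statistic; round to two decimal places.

Let group 1 = cohort A, group 2 = cohort B. H0: μ_1 = μ_2; H1: μ_1 > μ_2 (Welch's two-sample t-test, right-tailed).
t = (x̄_1 − x̄_2)/√(s_1²/n_1 + s_2²/n_2) = (176.3 − 109.9)/√(41.68²/21 + 113²/34) = 3.10
Welch–Satterthwaite df ≈ 45.50
p-value = P(T ≥ 3.10) ≈ 0.002
Since p ≈ 0.002 < α = 0.05, reject H0; the data support H1.

3.10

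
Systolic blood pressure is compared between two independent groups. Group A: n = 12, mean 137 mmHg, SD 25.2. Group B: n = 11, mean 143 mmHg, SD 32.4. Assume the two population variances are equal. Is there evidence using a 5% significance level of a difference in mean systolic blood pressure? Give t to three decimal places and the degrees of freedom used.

t = -0.498, df = 21

Let group 1 = group A, group 2 = group B. H0: μ_1 = μ_2; H1: μ_1 ≠ μ_2 (two-sample pooled-variance t-test, two-sided).
s_p² = [(12−1)·25.2² + (11−1)·32.4²]/(12+11−2) = 832.526
t = (137 − 143)/√[832.526·(1/12 + 1/11)] = -0.498
df = n₁ + n₂ − 2 = 21
Two-sided p-value ≈ 0.6235
Since p ≈ 0.6235 > α = 0.05, fail to reject H0; the data do not provide sufficient evidence against H0.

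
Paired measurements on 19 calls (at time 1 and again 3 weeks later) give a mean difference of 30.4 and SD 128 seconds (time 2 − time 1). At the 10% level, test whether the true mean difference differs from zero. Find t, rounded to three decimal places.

1.035

H0: μ_d = 0; H1: μ_d ≠ 0 (paired t-test on the differences, two-sided).
t = d̄/(s_d/√n) = 30.4/(128/√19) = 1.035
df = n − 1 = 18
Two-sided p-value ≈ 0.3143
Since p ≈ 0.3143 > α = 0.1, fail to reject H0; the data do not provide sufficient evidence against H0.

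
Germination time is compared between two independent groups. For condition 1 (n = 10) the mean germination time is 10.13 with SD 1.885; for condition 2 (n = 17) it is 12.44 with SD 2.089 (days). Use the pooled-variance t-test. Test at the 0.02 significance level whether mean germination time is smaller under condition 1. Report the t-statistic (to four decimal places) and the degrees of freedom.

Let group 1 = condition 1, group 2 = condition 2. H0: μ_1 = μ_2; H1: μ_1 < μ_2 (two-sample pooled-variance t-test, left-tailed).
s_p² = [(10−1)·1.885² + (17−1)·2.089²]/(10+17−2) = 4.07207
t = (10.13 − 12.44)/√[4.07207·(1/10 + 1/17)] = -2.8724
df = n₁ + n₂ − 2 = 25
p-value = P(T ≤ -2.8724) ≈ 0.0041
Since p ≈ 0.0041 < α = 0.02, reject H0; the data support H1.

t = -2.8724, df = 25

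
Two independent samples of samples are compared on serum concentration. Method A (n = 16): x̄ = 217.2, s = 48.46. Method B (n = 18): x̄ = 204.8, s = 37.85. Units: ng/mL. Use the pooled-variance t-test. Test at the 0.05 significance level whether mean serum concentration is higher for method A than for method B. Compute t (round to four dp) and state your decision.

t = 0.8364; fail to reject H0

Let group 1 = method A, group 2 = method B. H0: μ_1 = μ_2; H1: μ_1 > μ_2 (two-sample pooled-variance t-test, right-tailed).
s_p² = [(16−1)·48.46² + (18−1)·37.85²]/(16+18−2) = 1861.88
t = (217.2 − 204.8)/√[1861.88·(1/16 + 1/18)] = 0.8364
df = n₁ + n₂ − 2 = 32
p-value = P(T ≥ 0.8364) ≈ 0.2046
Since p ≈ 0.2046 > α = 0.05, fail to reject H0; the data do not provide sufficient evidence against H0.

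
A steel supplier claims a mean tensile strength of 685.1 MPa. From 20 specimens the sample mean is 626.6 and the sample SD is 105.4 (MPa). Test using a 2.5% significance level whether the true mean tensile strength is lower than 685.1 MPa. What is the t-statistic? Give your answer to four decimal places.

-2.4822

H0: μ = 685.1; H1: μ < 685.1 (one-sample t-test, left-tailed).
t = (x̄ − μ₀)/(s/√n) = (626.6 − 685.1)/(105.4/√20) = -2.4822
df = n − 1 = 19
p-value = P(T ≤ -2.4822) ≈ 0.011
Since p ≈ 0.011 < α = 0.025, reject H0; the data support H1.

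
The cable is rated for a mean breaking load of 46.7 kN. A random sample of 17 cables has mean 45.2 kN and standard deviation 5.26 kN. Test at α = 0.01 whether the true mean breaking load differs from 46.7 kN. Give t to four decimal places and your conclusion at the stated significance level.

H0: μ = 46.7; H1: μ ≠ 46.7 (one-sample t-test, two-sided).
t = (x̄ − μ₀)/(s/√n) = (45.2 − 46.7)/(5.26/√17) = -1.1758
df = n − 1 = 16
Two-sided p-value ≈ 0.257
Since p ≈ 0.257 > α = 0.01, fail to reject H0; the evidence is not statistically significant.

t = -1.1758; fail to reject H0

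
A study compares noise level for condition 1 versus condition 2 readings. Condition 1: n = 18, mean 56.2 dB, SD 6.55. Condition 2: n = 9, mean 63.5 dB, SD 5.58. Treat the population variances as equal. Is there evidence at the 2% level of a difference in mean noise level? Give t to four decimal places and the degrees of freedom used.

t = -2.8583, df = 25

Let group 1 = condition 1, group 2 = condition 2. H0: μ_1 = μ_2; H1: μ_1 ≠ μ_2 (two-sample pooled-variance t-test, two-sided).
s_p² = [(18−1)·6.55² + (9−1)·5.58²]/(18+9−2) = 39.1373
t = (56.2 − 63.5)/√[39.1373·(1/18 + 1/9)] = -2.8583
df = n₁ + n₂ − 2 = 25
Two-sided p-value ≈ 0.0085
Since p ≈ 0.0085 < α = 0.02, reject H0; the data support H1.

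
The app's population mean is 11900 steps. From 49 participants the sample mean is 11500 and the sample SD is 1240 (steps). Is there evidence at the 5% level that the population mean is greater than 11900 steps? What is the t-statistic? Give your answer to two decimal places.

H0: μ = 11900; H1: μ > 11900 (one-sample t-test, right-tailed).
t = (x̄ − μ₀)/(s/√n) = (11500 − 11900)/(1240/√49) = -2.26
df = n − 1 = 48
p-value = P(T ≥ -2.26) ≈ 0.986
Since p ≈ 0.986 > α = 0.05, fail to reject H0; the evidence is not statistically significant.

-2.26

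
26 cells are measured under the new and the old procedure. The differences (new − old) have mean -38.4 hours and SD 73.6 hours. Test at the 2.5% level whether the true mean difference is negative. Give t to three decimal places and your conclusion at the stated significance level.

t = -2.660; reject H0

H0: μ_d = 0; H1: μ_d < 0 (paired t-test on the differences, left-tailed).
t = d̄/(s_d/√n) = -38.4/(73.6/√26) = -2.660
df = n − 1 = 25
p-value = P(T ≤ -2.660) ≈ 0.0067
Since p ≈ 0.0067 < α = 0.025, reject H0; the evidence is statistically significant.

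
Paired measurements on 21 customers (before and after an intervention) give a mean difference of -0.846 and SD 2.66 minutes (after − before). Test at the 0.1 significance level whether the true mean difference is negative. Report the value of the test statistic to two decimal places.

-1.46

H0: μ_d = 0; H1: μ_d < 0 (paired t-test on the differences, left-tailed).
t = d̄/(s_d/√n) = -0.846/(2.66/√21) = -1.46
df = n − 1 = 20
p-value = P(T ≤ -1.46) ≈ 0.080
Since p ≈ 0.080 < α = 0.1, reject H0; the evidence is statistically significant.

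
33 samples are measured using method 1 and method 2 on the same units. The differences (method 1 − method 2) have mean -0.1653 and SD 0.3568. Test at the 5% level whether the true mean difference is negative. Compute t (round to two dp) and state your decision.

t = -2.66; reject H0

H0: μ_d = 0; H1: μ_d < 0 (paired t-test on the differences, left-tailed).
t = d̄/(s_d/√n) = -0.1653/(0.3568/√33) = -2.66
df = n − 1 = 32
p-value = P(T ≤ -2.66) ≈ 0.0060
Since p ≈ 0.0060 < α = 0.05, reject H0; the data support H1.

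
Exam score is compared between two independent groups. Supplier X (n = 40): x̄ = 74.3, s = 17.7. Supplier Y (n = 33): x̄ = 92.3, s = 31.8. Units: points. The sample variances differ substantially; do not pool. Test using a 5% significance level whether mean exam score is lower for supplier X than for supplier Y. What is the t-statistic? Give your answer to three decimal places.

-2.902

Let group 1 = supplier X, group 2 = supplier Y. H0: μ_1 = μ_2; H1: μ_1 < μ_2 (Welch's two-sample t-test, left-tailed).
t = (x̄_1 − x̄_2)/√(s_1²/n_1 + s_2²/n_2) = (74.3 − 92.3)/√(17.7²/40 + 31.8²/33) = -2.902
Welch–Satterthwaite df ≈ 47.88
p-value = P(T ≤ -2.902) ≈ 0.0028
Since p ≈ 0.0028 < α = 0.05, reject H0; the evidence is statistically significant.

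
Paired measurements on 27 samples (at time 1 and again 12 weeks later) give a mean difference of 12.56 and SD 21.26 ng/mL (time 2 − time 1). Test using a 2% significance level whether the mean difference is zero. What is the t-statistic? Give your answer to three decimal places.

H0: μ_d = 0; H1: μ_d ≠ 0 (paired t-test on the differences, two-sided).
t = d̄/(s_d/√n) = 12.56/(21.26/√27) = 3.070
df = n − 1 = 26
Two-sided p-value ≈ 0.005
Since p ≈ 0.005 < α = 0.02, reject H0; the evidence is statistically significant.

3.070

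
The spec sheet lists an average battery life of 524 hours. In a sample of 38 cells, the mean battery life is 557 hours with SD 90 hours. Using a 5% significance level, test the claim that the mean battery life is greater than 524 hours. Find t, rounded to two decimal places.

2.26

H0: μ = 524; H1: μ > 524 (one-sample t-test, right-tailed).
t = (x̄ − μ₀)/(s/√n) = (557 − 524)/(90/√38) = 2.26
df = n − 1 = 37
p-value = P(T ≥ 2.26) ≈ 0.015
Since p ≈ 0.015 < α = 0.05, reject H0; the data support H1.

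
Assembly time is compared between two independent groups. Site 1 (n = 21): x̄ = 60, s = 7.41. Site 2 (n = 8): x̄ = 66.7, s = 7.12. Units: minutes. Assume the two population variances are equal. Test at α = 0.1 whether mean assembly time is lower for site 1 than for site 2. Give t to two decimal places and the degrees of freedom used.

t = -2.20, df = 27

Let group 1 = site 1, group 2 = site 2. H0: μ_1 = μ_2; H1: μ_1 < μ_2 (two-sample pooled-variance t-test, left-tailed).
s_p² = [(21−1)·7.41² + (8−1)·7.12²]/(21+8−2) = 53.8157
t = (60 − 66.7)/√[53.8157·(1/21 + 1/8)] = -2.20
df = n₁ + n₂ − 2 = 27
p-value = P(T ≤ -2.20) ≈ 0.0183
Since p ≈ 0.0183 < α = 0.1, reject H0; the evidence is statistically significant.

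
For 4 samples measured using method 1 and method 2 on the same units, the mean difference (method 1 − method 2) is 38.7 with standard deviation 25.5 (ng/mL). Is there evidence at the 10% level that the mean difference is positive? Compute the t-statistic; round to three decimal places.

3.035

H0: μ_d = 0; H1: μ_d > 0 (paired t-test on the differences, right-tailed).
t = d̄/(s_d/√n) = 38.7/(25.5/√4) = 3.035
df = n − 1 = 3
p-value = P(T ≥ 3.035) ≈ 0.028
Since p ≈ 0.028 < α = 0.1, reject H0; the evidence is statistically significant.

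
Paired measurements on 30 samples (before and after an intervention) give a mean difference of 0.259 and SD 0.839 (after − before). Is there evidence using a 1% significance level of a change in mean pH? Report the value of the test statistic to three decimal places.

H0: μ_d = 0; H1: μ_d ≠ 0 (paired t-test on the differences, two-sided).
t = d̄/(s_d/√n) = 0.259/(0.839/√30) = 1.691
df = n − 1 = 29
Two-sided p-value ≈ 0.102
Since p ≈ 0.102 > α = 0.01, fail to reject H0; the data do not provide sufficient evidence against H0.

1.691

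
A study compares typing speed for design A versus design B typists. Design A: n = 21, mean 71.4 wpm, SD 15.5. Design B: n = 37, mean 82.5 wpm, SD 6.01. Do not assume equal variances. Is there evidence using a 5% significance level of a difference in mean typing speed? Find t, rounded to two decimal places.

Let group 1 = design A, group 2 = design B. H0: μ_1 = μ_2; H1: μ_1 ≠ μ_2 (Welch's two-sample t-test, two-sided).
t = (x̄_1 − x̄_2)/√(s_1²/n_1 + s_2²/n_2) = (71.4 − 82.5)/√(15.5²/21 + 6.01²/37) = -3.15
Welch–Satterthwaite df ≈ 23.46
Two-sided p-value ≈ 0.0044
Since p ≈ 0.0044 < α = 0.05, reject H0; the data support H1.

-3.15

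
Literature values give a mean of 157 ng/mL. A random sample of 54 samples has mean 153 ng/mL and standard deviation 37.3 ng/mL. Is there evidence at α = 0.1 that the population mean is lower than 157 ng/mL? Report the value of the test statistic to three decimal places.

H0: μ = 157; H1: μ < 157 (one-sample t-test, left-tailed).
t = (x̄ − μ₀)/(s/√n) = (153 − 157)/(37.3/√54) = -0.788
df = n − 1 = 53
p-value = P(T ≤ -0.788) ≈ 0.2171
Since p ≈ 0.2171 > α = 0.1, fail to reject H0; the evidence is not statistically significant.

-0.788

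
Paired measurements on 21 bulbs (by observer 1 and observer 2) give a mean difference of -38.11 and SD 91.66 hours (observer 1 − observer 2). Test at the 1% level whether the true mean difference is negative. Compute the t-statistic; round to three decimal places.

H0: μ_d = 0; H1: μ_d < 0 (paired t-test on the differences, left-tailed).
t = d̄/(s_d/√n) = -38.11/(91.66/√21) = -1.905
df = n − 1 = 20
p-value = P(T ≤ -1.905) ≈ 0.036
Since p ≈ 0.036 > α = 0.01, fail to reject H0; the evidence is not statistically significant.

-1.905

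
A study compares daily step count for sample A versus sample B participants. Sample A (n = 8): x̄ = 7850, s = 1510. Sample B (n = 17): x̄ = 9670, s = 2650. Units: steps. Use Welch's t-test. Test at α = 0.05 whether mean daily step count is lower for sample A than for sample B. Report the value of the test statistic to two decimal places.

Let group 1 = sample A, group 2 = sample B. H0: μ_1 = μ_2; H1: μ_1 < μ_2 (Welch's two-sample t-test, left-tailed).
t = (x̄_1 − x̄_2)/√(s_1²/n_1 + s_2²/n_2) = (7850 − 9670)/√(1510²/8 + 2650²/17) = -2.18
Welch–Satterthwaite df ≈ 21.88
p-value = P(T ≤ -2.18) ≈ 0.020
Since p ≈ 0.020 < α = 0.05, reject H0; the evidence is statistically significant.

-2.18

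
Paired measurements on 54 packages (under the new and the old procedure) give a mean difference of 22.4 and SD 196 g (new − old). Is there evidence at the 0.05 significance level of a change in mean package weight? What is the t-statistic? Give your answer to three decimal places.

0.840

H0: μ_d = 0; H1: μ_d ≠ 0 (paired t-test on the differences, two-sided).
t = d̄/(s_d/√n) = 22.4/(196/√54) = 0.840
df = n − 1 = 53
Two-sided p-value ≈ 0.4048
Since p ≈ 0.4048 > α = 0.05, fail to reject H0; the data do not provide sufficient evidence against H0.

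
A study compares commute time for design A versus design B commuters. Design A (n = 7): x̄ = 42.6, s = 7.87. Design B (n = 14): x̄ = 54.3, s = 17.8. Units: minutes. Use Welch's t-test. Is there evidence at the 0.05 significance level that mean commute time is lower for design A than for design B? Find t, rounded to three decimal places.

-2.085

Let group 1 = design A, group 2 = design B. H0: μ_1 = μ_2; H1: μ_1 < μ_2 (Welch's two-sample t-test, left-tailed).
t = (x̄_1 − x̄_2)/√(s_1²/n_1 + s_2²/n_2) = (42.6 − 54.3)/√(7.87²/7 + 17.8²/14) = -2.085
Welch–Satterthwaite df ≈ 18.89
p-value = P(T ≤ -2.085) ≈ 0.025
Since p ≈ 0.025 < α = 0.05, reject H0; the evidence is statistically significant.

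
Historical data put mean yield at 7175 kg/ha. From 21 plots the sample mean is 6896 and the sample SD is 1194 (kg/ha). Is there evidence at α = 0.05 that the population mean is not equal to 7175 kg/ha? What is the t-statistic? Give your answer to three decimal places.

-1.071

H0: μ = 7175; H1: μ ≠ 7175 (one-sample t-test, two-sided).
t = (x̄ − μ₀)/(s/√n) = (6896 − 7175)/(1194/√21) = -1.071
df = n − 1 = 20
Two-sided p-value ≈ 0.297
Since p ≈ 0.297 > α = 0.05, fail to reject H0; the evidence is not statistically significant.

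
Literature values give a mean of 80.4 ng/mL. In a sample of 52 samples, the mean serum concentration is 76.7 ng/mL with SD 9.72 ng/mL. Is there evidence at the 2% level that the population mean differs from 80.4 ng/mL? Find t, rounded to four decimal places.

H0: μ = 80.4; H1: μ ≠ 80.4 (one-sample t-test, two-sided).
t = (x̄ − μ₀)/(s/√n) = (76.7 − 80.4)/(9.72/√52) = -2.7450
df = n − 1 = 51
Two-sided p-value ≈ 0.008
Since p ≈ 0.008 < α = 0.02, reject H0; the data support H1.

-2.7450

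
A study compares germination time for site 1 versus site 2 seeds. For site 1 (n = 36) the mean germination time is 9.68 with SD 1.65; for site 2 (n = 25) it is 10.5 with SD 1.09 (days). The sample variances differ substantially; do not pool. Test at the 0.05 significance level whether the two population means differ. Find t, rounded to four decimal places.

-2.3367

Let group 1 = site 1, group 2 = site 2. H0: μ_1 = μ_2; H1: μ_1 ≠ μ_2 (Welch's two-sample t-test, two-sided).
t = (x̄_1 − x̄_2)/√(s_1²/n_1 + s_2²/n_2) = (9.68 − 10.5)/√(1.65²/36 + 1.09²/25) = -2.3367
Welch–Satterthwaite df ≈ 58.89
Two-sided p-value ≈ 0.023
Since p ≈ 0.023 < α = 0.05, reject H0; the data support H1.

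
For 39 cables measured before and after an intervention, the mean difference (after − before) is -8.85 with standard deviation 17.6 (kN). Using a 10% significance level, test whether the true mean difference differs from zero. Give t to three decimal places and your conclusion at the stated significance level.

t = -3.140; reject H0

H0: μ_d = 0; H1: μ_d ≠ 0 (paired t-test on the differences, two-sided).
t = d̄/(s_d/√n) = -8.85/(17.6/√39) = -3.140
df = n − 1 = 38
Two-sided p-value ≈ 0.003
Since p ≈ 0.003 < α = 0.1, reject H0; the evidence is statistically significant.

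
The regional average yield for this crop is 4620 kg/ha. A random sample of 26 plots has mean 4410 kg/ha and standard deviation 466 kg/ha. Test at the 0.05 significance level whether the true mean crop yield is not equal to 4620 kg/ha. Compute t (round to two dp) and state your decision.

H0: μ = 4620; H1: μ ≠ 4620 (one-sample t-test, two-sided).
t = (x̄ − μ₀)/(s/√n) = (4410 − 4620)/(466/√26) = -2.30
df = n − 1 = 25
Two-sided p-value ≈ 0.0302
Since p ≈ 0.0302 < α = 0.05, reject H0; the evidence is statistically significant.

t = -2.30; reject H0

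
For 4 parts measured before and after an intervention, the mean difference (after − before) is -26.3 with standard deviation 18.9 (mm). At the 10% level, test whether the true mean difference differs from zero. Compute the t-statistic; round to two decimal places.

H0: μ_d = 0; H1: μ_d ≠ 0 (paired t-test on the differences, two-sided).
t = d̄/(s_d/√n) = -26.3/(18.9/√4) = -2.78
df = n − 1 = 3
Two-sided p-value ≈ 0.069
Since p ≈ 0.069 < α = 0.1, reject H0; the evidence is statistically significant.

-2.78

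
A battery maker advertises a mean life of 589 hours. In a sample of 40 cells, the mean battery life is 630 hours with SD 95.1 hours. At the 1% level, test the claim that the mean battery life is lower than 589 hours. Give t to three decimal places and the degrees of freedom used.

H0: μ = 589; H1: μ < 589 (one-sample t-test, left-tailed).
t = (x̄ − μ₀)/(s/√n) = (630 − 589)/(95.1/√40) = 2.727
df = n − 1 = 39
p-value = P(T ≤ 2.727) ≈ 0.9952
Since p ≈ 0.9952 > α = 0.01, fail to reject H0; the data do not provide sufficient evidence against H0.

t = 2.727, df = 39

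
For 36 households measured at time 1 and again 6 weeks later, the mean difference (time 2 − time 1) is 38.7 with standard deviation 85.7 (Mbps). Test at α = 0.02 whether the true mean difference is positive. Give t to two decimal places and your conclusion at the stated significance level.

H0: μ_d = 0; H1: μ_d > 0 (paired t-test on the differences, right-tailed).
t = d̄/(s_d/√n) = 38.7/(85.7/√36) = 2.71
df = n − 1 = 35
p-value = P(T ≥ 2.71) ≈ 0.0052
Since p ≈ 0.0052 < α = 0.02, reject H0; the evidence is statistically significant.

t = 2.71; reject H0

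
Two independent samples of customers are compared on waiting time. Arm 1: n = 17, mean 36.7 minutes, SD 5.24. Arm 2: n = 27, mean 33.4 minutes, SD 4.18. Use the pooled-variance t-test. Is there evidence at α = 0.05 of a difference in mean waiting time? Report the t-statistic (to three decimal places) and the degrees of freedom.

Let group 1 = arm 1, group 2 = arm 2. H0: μ_1 = μ_2; H1: μ_1 ≠ μ_2 (two-sample pooled-variance t-test, two-sided).
s_p² = [(17−1)·5.24² + (27−1)·4.18²]/(17+27−2) = 21.2763
t = (36.7 − 33.4)/√[21.2763·(1/17 + 1/27)] = 2.311
df = n₁ + n₂ − 2 = 42
Two-sided p-value ≈ 0.0258
Since p ≈ 0.0258 < α = 0.05, reject H0; the data support H1.

t = 2.311, df = 42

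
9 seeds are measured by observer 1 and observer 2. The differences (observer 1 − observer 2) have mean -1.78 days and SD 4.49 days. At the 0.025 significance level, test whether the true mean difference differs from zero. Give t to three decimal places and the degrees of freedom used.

t = -1.189, df = 8

H0: μ_d = 0; H1: μ_d ≠ 0 (paired t-test on the differences, two-sided).
t = d̄/(s_d/√n) = -1.78/(4.49/√9) = -1.189
df = n − 1 = 8
Two-sided p-value ≈ 0.268
Since p ≈ 0.268 > α = 0.025, fail to reject H0; the evidence is not statistically significant.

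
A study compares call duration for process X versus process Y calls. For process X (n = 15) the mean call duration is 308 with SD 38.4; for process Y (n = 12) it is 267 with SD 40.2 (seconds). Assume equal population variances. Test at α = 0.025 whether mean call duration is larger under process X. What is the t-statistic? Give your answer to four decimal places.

2.7004

Let group 1 = process X, group 2 = process Y. H0: μ_1 = μ_2; H1: μ_1 > μ_2 (two-sample pooled-variance t-test, right-tailed).
s_p² = [(15−1)·38.4² + (12−1)·40.2²]/(15+12−2) = 1536.81
t = (308 − 267)/√[1536.81·(1/15 + 1/12)] = 2.7004
df = n₁ + n₂ − 2 = 25
p-value = P(T ≥ 2.7004) ≈ 0.0061
Since p ≈ 0.0061 < α = 0.025, reject H0; the data support H1.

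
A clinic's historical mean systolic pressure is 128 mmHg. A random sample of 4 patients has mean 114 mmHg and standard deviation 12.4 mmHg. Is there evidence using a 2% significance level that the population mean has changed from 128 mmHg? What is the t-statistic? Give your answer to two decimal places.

H0: μ = 128; H1: μ ≠ 128 (one-sample t-test, two-sided).
t = (x̄ − μ₀)/(s/√n) = (114 − 128)/(12.4/√4) = -2.26
df = n − 1 = 3
Two-sided p-value ≈ 0.1091
Since p ≈ 0.1091 > α = 0.02, fail to reject H0; the evidence is not statistically significant.

-2.26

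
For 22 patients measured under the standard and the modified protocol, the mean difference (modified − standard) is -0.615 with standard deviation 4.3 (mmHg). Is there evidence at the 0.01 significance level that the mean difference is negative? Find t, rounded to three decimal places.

-0.671

H0: μ_d = 0; H1: μ_d < 0 (paired t-test on the differences, left-tailed).
t = d̄/(s_d/√n) = -0.615/(4.3/√22) = -0.671
df = n − 1 = 21
p-value = P(T ≤ -0.671) ≈ 0.2548
Since p ≈ 0.2548 > α = 0.01, fail to reject H0; the data do not provide sufficient evidence against H0.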